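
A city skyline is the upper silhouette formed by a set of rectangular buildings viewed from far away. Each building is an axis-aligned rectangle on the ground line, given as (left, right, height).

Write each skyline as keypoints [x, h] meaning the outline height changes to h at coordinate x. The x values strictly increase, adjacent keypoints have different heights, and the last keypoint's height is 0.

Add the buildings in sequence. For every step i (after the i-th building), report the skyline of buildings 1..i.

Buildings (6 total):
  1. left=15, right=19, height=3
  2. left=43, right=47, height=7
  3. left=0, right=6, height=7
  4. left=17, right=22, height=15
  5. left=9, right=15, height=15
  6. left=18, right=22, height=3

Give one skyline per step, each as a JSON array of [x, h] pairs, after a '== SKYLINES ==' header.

== SKYLINES ==
[[15,3],[19,0]]
[[15,3],[19,0],[43,7],[47,0]]
[[0,7],[6,0],[15,3],[19,0],[43,7],[47,0]]
[[0,7],[6,0],[15,3],[17,15],[22,0],[43,7],[47,0]]
[[0,7],[6,0],[9,15],[15,3],[17,15],[22,0],[43,7],[47,0]]
[[0,7],[6,0],[9,15],[15,3],[17,15],[22,0],[43,7],[47,0]]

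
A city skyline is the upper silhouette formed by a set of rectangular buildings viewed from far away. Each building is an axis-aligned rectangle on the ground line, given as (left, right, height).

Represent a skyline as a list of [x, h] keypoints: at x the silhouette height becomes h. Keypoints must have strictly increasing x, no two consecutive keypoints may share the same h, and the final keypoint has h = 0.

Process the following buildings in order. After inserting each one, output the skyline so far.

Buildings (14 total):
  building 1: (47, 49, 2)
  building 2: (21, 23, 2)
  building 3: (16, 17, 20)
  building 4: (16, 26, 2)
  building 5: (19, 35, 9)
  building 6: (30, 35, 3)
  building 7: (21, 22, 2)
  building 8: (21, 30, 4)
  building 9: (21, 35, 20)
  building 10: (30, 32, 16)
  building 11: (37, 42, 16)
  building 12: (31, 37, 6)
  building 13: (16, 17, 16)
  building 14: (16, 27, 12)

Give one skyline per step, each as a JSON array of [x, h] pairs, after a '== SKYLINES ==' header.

== SKYLINES ==
[[47,2],[49,0]]
[[21,2],[23,0],[47,2],[49,0]]
[[16,20],[17,0],[21,2],[23,0],[47,2],[49,0]]
[[16,20],[17,2],[26,0],[47,2],[49,0]]
[[16,20],[17,2],[19,9],[35,0],[47,2],[49,0]]
[[16,20],[17,2],[19,9],[35,0],[47,2],[49,0]]
[[16,20],[17,2],[19,9],[35,0],[47,2],[49,0]]
[[16,20],[17,2],[19,9],[35,0],[47,2],[49,0]]
[[16,20],[17,2],[19,9],[21,20],[35,0],[47,2],[49,0]]
[[16,20],[17,2],[19,9],[21,20],[35,0],[47,2],[49,0]]
[[16,20],[17,2],[19,9],[21,20],[35,0],[37,16],[42,0],[47,2],[49,0]]
[[16,20],[17,2],[19,9],[21,20],[35,6],[37,16],[42,0],[47,2],[49,0]]
[[16,20],[17,2],[19,9],[21,20],[35,6],[37,16],[42,0],[47,2],[49,0]]
[[16,20],[17,12],[21,20],[35,6],[37,16],[42,0],[47,2],[49,0]]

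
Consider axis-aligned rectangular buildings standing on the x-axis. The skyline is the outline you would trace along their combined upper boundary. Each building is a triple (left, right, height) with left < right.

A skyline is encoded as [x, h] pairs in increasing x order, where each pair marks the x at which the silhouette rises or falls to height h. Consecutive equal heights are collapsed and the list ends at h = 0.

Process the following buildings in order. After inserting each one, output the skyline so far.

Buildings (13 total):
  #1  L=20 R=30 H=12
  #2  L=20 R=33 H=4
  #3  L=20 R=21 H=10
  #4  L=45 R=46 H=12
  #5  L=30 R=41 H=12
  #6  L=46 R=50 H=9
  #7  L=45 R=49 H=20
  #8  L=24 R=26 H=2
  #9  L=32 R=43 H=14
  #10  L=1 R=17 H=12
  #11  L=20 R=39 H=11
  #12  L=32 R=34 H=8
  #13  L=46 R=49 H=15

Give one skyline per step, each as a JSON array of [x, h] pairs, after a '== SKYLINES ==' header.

== SKYLINES ==
[[20,12],[30,0]]
[[20,12],[30,4],[33,0]]
[[20,12],[30,4],[33,0]]
[[20,12],[30,4],[33,0],[45,12],[46,0]]
[[20,12],[41,0],[45,12],[46,0]]
[[20,12],[41,0],[45,12],[46,9],[50,0]]
[[20,12],[41,0],[45,20],[49,9],[50,0]]
[[20,12],[41,0],[45,20],[49,9],[50,0]]
[[20,12],[32,14],[43,0],[45,20],[49,9],[50,0]]
[[1,12],[17,0],[20,12],[32,14],[43,0],[45,20],[49,9],[50,0]]
[[1,12],[17,0],[20,12],[32,14],[43,0],[45,20],[49,9],[50,0]]
[[1,12],[17,0],[20,12],[32,14],[43,0],[45,20],[49,9],[50,0]]
[[1,12],[17,0],[20,12],[32,14],[43,0],[45,20],[49,9],[50,0]]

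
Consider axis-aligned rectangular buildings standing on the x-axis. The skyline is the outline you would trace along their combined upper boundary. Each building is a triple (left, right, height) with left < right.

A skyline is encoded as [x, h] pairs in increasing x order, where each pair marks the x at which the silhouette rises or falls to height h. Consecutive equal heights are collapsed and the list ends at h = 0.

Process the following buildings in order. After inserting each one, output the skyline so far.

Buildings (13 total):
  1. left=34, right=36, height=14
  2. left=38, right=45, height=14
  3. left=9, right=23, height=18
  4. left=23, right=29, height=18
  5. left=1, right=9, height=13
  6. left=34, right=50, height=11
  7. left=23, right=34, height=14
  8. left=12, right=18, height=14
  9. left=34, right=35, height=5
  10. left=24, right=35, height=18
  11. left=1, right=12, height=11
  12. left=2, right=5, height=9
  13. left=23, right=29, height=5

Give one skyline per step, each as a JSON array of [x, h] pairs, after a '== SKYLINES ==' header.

== SKYLINES ==
[[34,14],[36,0]]
[[34,14],[36,0],[38,14],[45,0]]
[[9,18],[23,0],[34,14],[36,0],[38,14],[45,0]]
[[9,18],[29,0],[34,14],[36,0],[38,14],[45,0]]
[[1,13],[9,18],[29,0],[34,14],[36,0],[38,14],[45,0]]
[[1,13],[9,18],[29,0],[34,14],[36,11],[38,14],[45,11],[50,0]]
[[1,13],[9,18],[29,14],[36,11],[38,14],[45,11],[50,0]]
[[1,13],[9,18],[29,14],[36,11],[38,14],[45,11],[50,0]]
[[1,13],[9,18],[29,14],[36,11],[38,14],[45,11],[50,0]]
[[1,13],[9,18],[35,14],[36,11],[38,14],[45,11],[50,0]]
[[1,13],[9,18],[35,14],[36,11],[38,14],[45,11],[50,0]]
[[1,13],[9,18],[35,14],[36,11],[38,14],[45,11],[50,0]]
[[1,13],[9,18],[35,14],[36,11],[38,14],[45,11],[50,0]]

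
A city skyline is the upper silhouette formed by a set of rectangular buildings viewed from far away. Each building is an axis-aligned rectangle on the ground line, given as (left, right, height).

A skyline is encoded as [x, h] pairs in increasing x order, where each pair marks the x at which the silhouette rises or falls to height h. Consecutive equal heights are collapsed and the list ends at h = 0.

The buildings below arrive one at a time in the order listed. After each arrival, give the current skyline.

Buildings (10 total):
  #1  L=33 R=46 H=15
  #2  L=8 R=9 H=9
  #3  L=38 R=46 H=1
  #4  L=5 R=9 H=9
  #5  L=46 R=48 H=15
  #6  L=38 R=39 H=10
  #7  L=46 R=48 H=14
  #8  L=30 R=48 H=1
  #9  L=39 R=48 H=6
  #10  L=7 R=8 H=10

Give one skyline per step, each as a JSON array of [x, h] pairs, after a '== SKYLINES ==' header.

== SKYLINES ==
[[33,15],[46,0]]
[[8,9],[9,0],[33,15],[46,0]]
[[8,9],[9,0],[33,15],[46,0]]
[[5,9],[9,0],[33,15],[46,0]]
[[5,9],[9,0],[33,15],[48,0]]
[[5,9],[9,0],[33,15],[48,0]]
[[5,9],[9,0],[33,15],[48,0]]
[[5,9],[9,0],[30,1],[33,15],[48,0]]
[[5,9],[9,0],[30,1],[33,15],[48,0]]
[[5,9],[7,10],[8,9],[9,0],[30,1],[33,15],[48,0]]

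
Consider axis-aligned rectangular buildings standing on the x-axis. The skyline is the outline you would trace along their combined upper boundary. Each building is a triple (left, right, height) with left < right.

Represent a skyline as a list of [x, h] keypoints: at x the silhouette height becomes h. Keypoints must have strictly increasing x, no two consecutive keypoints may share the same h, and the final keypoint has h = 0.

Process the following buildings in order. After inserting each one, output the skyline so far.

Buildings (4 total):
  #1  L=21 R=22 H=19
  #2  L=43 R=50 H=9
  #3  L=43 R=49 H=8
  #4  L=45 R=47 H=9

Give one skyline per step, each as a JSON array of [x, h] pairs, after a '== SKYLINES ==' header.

== SKYLINES ==
[[21,19],[22,0]]
[[21,19],[22,0],[43,9],[50,0]]
[[21,19],[22,0],[43,9],[50,0]]
[[21,19],[22,0],[43,9],[50,0]]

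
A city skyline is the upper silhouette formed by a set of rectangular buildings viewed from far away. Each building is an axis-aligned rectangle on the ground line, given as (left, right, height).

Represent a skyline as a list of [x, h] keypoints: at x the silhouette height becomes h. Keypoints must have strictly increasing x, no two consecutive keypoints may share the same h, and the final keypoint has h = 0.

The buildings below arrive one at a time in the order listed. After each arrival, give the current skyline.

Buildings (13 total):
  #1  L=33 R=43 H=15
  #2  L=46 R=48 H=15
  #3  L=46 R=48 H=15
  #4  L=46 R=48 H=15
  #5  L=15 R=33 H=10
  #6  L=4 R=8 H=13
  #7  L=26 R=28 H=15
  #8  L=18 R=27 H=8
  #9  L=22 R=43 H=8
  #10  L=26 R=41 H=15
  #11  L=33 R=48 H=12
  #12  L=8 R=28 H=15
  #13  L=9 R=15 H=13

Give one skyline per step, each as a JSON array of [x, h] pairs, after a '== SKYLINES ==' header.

== SKYLINES ==
[[33,15],[43,0]]
[[33,15],[43,0],[46,15],[48,0]]
[[33,15],[43,0],[46,15],[48,0]]
[[33,15],[43,0],[46,15],[48,0]]
[[15,10],[33,15],[43,0],[46,15],[48,0]]
[[4,13],[8,0],[15,10],[33,15],[43,0],[46,15],[48,0]]
[[4,13],[8,0],[15,10],[26,15],[28,10],[33,15],[43,0],[46,15],[48,0]]
[[4,13],[8,0],[15,10],[26,15],[28,10],[33,15],[43,0],[46,15],[48,0]]
[[4,13],[8,0],[15,10],[26,15],[28,10],[33,15],[43,0],[46,15],[48,0]]
[[4,13],[8,0],[15,10],[26,15],[43,0],[46,15],[48,0]]
[[4,13],[8,0],[15,10],[26,15],[43,12],[46,15],[48,0]]
[[4,13],[8,15],[43,12],[46,15],[48,0]]
[[4,13],[8,15],[43,12],[46,15],[48,0]]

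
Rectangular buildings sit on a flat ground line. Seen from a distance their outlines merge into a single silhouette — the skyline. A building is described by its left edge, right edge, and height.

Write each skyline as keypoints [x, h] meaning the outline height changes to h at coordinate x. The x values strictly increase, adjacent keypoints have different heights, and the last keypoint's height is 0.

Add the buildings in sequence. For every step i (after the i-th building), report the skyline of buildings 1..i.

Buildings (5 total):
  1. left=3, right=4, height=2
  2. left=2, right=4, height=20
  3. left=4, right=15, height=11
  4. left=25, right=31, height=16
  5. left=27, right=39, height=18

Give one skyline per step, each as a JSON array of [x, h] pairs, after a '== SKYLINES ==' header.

== SKYLINES ==
[[3,2],[4,0]]
[[2,20],[4,0]]
[[2,20],[4,11],[15,0]]
[[2,20],[4,11],[15,0],[25,16],[31,0]]
[[2,20],[4,11],[15,0],[25,16],[27,18],[39,0]]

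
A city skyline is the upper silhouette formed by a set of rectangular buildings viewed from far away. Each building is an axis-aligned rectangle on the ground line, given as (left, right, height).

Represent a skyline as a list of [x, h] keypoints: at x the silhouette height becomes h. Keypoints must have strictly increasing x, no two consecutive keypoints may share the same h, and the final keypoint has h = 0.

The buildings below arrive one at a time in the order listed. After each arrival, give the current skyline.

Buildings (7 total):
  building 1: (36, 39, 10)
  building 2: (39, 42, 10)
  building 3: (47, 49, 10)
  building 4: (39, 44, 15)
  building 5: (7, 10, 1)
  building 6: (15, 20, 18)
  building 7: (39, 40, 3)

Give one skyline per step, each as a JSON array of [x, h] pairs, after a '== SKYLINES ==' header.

== SKYLINES ==
[[36,10],[39,0]]
[[36,10],[42,0]]
[[36,10],[42,0],[47,10],[49,0]]
[[36,10],[39,15],[44,0],[47,10],[49,0]]
[[7,1],[10,0],[36,10],[39,15],[44,0],[47,10],[49,0]]
[[7,1],[10,0],[15,18],[20,0],[36,10],[39,15],[44,0],[47,10],[49,0]]
[[7,1],[10,0],[15,18],[20,0],[36,10],[39,15],[44,0],[47,10],[49,0]]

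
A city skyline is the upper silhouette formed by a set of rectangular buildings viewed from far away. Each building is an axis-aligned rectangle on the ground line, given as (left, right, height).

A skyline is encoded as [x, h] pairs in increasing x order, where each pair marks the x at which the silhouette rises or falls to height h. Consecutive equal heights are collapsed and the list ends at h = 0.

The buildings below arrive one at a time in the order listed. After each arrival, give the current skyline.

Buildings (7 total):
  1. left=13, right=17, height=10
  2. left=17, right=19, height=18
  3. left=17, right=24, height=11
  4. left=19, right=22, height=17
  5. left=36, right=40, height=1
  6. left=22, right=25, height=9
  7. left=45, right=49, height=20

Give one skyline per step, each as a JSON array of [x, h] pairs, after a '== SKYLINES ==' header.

== SKYLINES ==
[[13,10],[17,0]]
[[13,10],[17,18],[19,0]]
[[13,10],[17,18],[19,11],[24,0]]
[[13,10],[17,18],[19,17],[22,11],[24,0]]
[[13,10],[17,18],[19,17],[22,11],[24,0],[36,1],[40,0]]
[[13,10],[17,18],[19,17],[22,11],[24,9],[25,0],[36,1],[40,0]]
[[13,10],[17,18],[19,17],[22,11],[24,9],[25,0],[36,1],[40,0],[45,20],[49,0]]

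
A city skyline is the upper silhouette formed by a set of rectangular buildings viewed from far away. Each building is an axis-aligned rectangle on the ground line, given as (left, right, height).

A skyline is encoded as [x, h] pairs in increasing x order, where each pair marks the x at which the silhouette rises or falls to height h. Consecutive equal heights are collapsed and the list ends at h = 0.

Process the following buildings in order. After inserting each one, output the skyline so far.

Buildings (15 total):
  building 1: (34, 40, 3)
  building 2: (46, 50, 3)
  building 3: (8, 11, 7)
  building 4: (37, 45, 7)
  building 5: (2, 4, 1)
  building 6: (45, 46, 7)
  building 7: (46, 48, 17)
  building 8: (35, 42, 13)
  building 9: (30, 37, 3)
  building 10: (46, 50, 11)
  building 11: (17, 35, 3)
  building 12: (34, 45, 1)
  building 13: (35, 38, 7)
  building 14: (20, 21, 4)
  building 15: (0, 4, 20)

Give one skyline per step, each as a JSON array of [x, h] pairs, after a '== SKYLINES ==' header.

== SKYLINES ==
[[34,3],[40,0]]
[[34,3],[40,0],[46,3],[50,0]]
[[8,7],[11,0],[34,3],[40,0],[46,3],[50,0]]
[[8,7],[11,0],[34,3],[37,7],[45,0],[46,3],[50,0]]
[[2,1],[4,0],[8,7],[11,0],[34,3],[37,7],[45,0],[46,3],[50,0]]
[[2,1],[4,0],[8,7],[11,0],[34,3],[37,7],[46,3],[50,0]]
[[2,1],[4,0],[8,7],[11,0],[34,3],[37,7],[46,17],[48,3],[50,0]]
[[2,1],[4,0],[8,7],[11,0],[34,3],[35,13],[42,7],[46,17],[48,3],[50,0]]
[[2,1],[4,0],[8,7],[11,0],[30,3],[35,13],[42,7],[46,17],[48,3],[50,0]]
[[2,1],[4,0],[8,7],[11,0],[30,3],[35,13],[42,7],[46,17],[48,11],[50,0]]
[[2,1],[4,0],[8,7],[11,0],[17,3],[35,13],[42,7],[46,17],[48,11],[50,0]]
[[2,1],[4,0],[8,7],[11,0],[17,3],[35,13],[42,7],[46,17],[48,11],[50,0]]
[[2,1],[4,0],[8,7],[11,0],[17,3],[35,13],[42,7],[46,17],[48,11],[50,0]]
[[2,1],[4,0],[8,7],[11,0],[17,3],[20,4],[21,3],[35,13],[42,7],[46,17],[48,11],[50,0]]
[[0,20],[4,0],[8,7],[11,0],[17,3],[20,4],[21,3],[35,13],[42,7],[46,17],[48,11],[50,0]]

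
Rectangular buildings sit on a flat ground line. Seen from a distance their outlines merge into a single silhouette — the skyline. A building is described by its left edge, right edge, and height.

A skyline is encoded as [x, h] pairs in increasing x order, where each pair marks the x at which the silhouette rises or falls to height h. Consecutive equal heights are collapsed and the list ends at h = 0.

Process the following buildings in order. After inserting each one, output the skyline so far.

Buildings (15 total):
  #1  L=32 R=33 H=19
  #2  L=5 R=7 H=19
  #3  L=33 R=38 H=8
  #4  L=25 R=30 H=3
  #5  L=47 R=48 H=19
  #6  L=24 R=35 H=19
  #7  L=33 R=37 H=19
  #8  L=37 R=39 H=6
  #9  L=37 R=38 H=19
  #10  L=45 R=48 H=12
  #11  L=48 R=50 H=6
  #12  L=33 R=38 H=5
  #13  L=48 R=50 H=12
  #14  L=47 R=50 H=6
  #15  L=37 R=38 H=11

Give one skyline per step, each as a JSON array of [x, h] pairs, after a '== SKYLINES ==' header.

== SKYLINES ==
[[32,19],[33,0]]
[[5,19],[7,0],[32,19],[33,0]]
[[5,19],[7,0],[32,19],[33,8],[38,0]]
[[5,19],[7,0],[25,3],[30,0],[32,19],[33,8],[38,0]]
[[5,19],[7,0],[25,3],[30,0],[32,19],[33,8],[38,0],[47,19],[48,0]]
[[5,19],[7,0],[24,19],[35,8],[38,0],[47,19],[48,0]]
[[5,19],[7,0],[24,19],[37,8],[38,0],[47,19],[48,0]]
[[5,19],[7,0],[24,19],[37,8],[38,6],[39,0],[47,19],[48,0]]
[[5,19],[7,0],[24,19],[38,6],[39,0],[47,19],[48,0]]
[[5,19],[7,0],[24,19],[38,6],[39,0],[45,12],[47,19],[48,0]]
[[5,19],[7,0],[24,19],[38,6],[39,0],[45,12],[47,19],[48,6],[50,0]]
[[5,19],[7,0],[24,19],[38,6],[39,0],[45,12],[47,19],[48,6],[50,0]]
[[5,19],[7,0],[24,19],[38,6],[39,0],[45,12],[47,19],[48,12],[50,0]]
[[5,19],[7,0],[24,19],[38,6],[39,0],[45,12],[47,19],[48,12],[50,0]]
[[5,19],[7,0],[24,19],[38,6],[39,0],[45,12],[47,19],[48,12],[50,0]]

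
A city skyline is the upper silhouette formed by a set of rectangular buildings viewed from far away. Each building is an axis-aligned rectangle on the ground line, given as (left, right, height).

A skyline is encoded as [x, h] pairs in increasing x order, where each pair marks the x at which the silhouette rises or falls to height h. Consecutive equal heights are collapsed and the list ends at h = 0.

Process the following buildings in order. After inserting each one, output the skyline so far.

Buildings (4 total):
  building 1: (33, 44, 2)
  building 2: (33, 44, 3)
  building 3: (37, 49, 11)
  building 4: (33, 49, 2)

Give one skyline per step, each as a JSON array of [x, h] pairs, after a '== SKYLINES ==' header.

== SKYLINES ==
[[33,2],[44,0]]
[[33,3],[44,0]]
[[33,3],[37,11],[49,0]]
[[33,3],[37,11],[49,0]]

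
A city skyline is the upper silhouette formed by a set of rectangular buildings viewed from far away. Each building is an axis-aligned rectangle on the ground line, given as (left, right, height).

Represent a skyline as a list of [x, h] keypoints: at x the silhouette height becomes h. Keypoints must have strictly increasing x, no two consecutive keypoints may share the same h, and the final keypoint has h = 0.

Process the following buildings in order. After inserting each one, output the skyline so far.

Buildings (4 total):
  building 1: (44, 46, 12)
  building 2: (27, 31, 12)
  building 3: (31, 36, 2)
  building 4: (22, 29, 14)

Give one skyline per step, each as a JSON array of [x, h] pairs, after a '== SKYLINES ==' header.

== SKYLINES ==
[[44,12],[46,0]]
[[27,12],[31,0],[44,12],[46,0]]
[[27,12],[31,2],[36,0],[44,12],[46,0]]
[[22,14],[29,12],[31,2],[36,0],[44,12],[46,0]]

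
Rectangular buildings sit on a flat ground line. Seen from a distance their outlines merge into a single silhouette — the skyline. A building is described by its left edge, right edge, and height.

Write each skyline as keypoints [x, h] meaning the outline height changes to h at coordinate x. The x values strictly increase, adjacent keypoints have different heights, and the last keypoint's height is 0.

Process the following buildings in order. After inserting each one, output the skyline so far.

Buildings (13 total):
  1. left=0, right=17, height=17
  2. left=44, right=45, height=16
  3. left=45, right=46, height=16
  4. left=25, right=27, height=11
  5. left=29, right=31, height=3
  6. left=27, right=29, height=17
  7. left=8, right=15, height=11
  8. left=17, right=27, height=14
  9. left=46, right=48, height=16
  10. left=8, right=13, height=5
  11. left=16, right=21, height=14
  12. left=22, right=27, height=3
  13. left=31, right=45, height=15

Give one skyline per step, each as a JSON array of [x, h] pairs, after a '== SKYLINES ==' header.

== SKYLINES ==
[[0,17],[17,0]]
[[0,17],[17,0],[44,16],[45,0]]
[[0,17],[17,0],[44,16],[46,0]]
[[0,17],[17,0],[25,11],[27,0],[44,16],[46,0]]
[[0,17],[17,0],[25,11],[27,0],[29,3],[31,0],[44,16],[46,0]]
[[0,17],[17,0],[25,11],[27,17],[29,3],[31,0],[44,16],[46,0]]
[[0,17],[17,0],[25,11],[27,17],[29,3],[31,0],[44,16],[46,0]]
[[0,17],[17,14],[27,17],[29,3],[31,0],[44,16],[46,0]]
[[0,17],[17,14],[27,17],[29,3],[31,0],[44,16],[48,0]]
[[0,17],[17,14],[27,17],[29,3],[31,0],[44,16],[48,0]]
[[0,17],[17,14],[27,17],[29,3],[31,0],[44,16],[48,0]]
[[0,17],[17,14],[27,17],[29,3],[31,0],[44,16],[48,0]]
[[0,17],[17,14],[27,17],[29,3],[31,15],[44,16],[48,0]]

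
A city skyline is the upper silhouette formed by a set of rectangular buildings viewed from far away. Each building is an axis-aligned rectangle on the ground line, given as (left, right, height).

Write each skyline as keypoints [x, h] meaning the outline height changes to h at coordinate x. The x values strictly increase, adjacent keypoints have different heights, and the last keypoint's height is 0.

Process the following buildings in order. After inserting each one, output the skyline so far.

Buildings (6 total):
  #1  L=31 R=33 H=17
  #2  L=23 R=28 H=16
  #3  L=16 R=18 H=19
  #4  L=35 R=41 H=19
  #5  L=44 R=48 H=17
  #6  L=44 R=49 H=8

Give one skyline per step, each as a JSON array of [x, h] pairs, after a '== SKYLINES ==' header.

== SKYLINES ==
[[31,17],[33,0]]
[[23,16],[28,0],[31,17],[33,0]]
[[16,19],[18,0],[23,16],[28,0],[31,17],[33,0]]
[[16,19],[18,0],[23,16],[28,0],[31,17],[33,0],[35,19],[41,0]]
[[16,19],[18,0],[23,16],[28,0],[31,17],[33,0],[35,19],[41,0],[44,17],[48,0]]
[[16,19],[18,0],[23,16],[28,0],[31,17],[33,0],[35,19],[41,0],[44,17],[48,8],[49,0]]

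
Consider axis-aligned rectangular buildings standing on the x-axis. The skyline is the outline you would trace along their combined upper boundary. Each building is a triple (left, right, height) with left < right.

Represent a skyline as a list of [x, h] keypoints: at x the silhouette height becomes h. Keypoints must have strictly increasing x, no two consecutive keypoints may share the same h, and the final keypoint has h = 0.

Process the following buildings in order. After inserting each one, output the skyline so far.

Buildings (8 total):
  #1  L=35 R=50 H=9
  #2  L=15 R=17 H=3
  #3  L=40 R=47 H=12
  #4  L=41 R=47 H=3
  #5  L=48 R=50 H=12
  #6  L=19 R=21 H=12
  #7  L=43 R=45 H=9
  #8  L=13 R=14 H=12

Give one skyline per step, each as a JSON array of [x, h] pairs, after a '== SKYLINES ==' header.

== SKYLINES ==
[[35,9],[50,0]]
[[15,3],[17,0],[35,9],[50,0]]
[[15,3],[17,0],[35,9],[40,12],[47,9],[50,0]]
[[15,3],[17,0],[35,9],[40,12],[47,9],[50,0]]
[[15,3],[17,0],[35,9],[40,12],[47,9],[48,12],[50,0]]
[[15,3],[17,0],[19,12],[21,0],[35,9],[40,12],[47,9],[48,12],[50,0]]
[[15,3],[17,0],[19,12],[21,0],[35,9],[40,12],[47,9],[48,12],[50,0]]
[[13,12],[14,0],[15,3],[17,0],[19,12],[21,0],[35,9],[40,12],[47,9],[48,12],[50,0]]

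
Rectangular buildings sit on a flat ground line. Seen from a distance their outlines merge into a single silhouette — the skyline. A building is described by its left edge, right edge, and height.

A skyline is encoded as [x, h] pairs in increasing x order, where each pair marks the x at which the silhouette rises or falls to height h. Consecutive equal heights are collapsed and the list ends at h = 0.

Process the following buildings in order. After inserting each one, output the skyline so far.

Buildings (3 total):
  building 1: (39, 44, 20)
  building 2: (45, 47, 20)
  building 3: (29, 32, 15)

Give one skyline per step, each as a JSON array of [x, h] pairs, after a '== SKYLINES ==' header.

== SKYLINES ==
[[39,20],[44,0]]
[[39,20],[44,0],[45,20],[47,0]]
[[29,15],[32,0],[39,20],[44,0],[45,20],[47,0]]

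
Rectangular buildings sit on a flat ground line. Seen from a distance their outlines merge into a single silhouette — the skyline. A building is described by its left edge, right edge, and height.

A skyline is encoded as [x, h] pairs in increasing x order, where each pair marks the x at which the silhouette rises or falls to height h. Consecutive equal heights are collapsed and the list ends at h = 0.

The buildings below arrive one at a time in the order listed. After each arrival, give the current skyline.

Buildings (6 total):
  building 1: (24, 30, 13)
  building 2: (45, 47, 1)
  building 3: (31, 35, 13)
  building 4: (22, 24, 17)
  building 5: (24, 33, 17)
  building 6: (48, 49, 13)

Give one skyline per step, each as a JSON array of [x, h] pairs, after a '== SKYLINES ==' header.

== SKYLINES ==
[[24,13],[30,0]]
[[24,13],[30,0],[45,1],[47,0]]
[[24,13],[30,0],[31,13],[35,0],[45,1],[47,0]]
[[22,17],[24,13],[30,0],[31,13],[35,0],[45,1],[47,0]]
[[22,17],[33,13],[35,0],[45,1],[47,0]]
[[22,17],[33,13],[35,0],[45,1],[47,0],[48,13],[49,0]]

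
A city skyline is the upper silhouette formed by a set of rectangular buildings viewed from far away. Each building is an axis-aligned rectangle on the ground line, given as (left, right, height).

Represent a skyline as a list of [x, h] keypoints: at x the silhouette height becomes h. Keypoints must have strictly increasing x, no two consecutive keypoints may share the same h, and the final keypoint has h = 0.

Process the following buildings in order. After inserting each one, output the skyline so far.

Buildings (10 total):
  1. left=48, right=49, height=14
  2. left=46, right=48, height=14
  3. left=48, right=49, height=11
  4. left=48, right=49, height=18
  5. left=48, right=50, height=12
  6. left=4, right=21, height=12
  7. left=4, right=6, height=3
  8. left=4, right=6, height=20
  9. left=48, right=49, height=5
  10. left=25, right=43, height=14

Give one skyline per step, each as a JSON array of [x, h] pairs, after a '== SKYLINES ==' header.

== SKYLINES ==
[[48,14],[49,0]]
[[46,14],[49,0]]
[[46,14],[49,0]]
[[46,14],[48,18],[49,0]]
[[46,14],[48,18],[49,12],[50,0]]
[[4,12],[21,0],[46,14],[48,18],[49,12],[50,0]]
[[4,12],[21,0],[46,14],[48,18],[49,12],[50,0]]
[[4,20],[6,12],[21,0],[46,14],[48,18],[49,12],[50,0]]
[[4,20],[6,12],[21,0],[46,14],[48,18],[49,12],[50,0]]
[[4,20],[6,12],[21,0],[25,14],[43,0],[46,14],[48,18],[49,12],[50,0]]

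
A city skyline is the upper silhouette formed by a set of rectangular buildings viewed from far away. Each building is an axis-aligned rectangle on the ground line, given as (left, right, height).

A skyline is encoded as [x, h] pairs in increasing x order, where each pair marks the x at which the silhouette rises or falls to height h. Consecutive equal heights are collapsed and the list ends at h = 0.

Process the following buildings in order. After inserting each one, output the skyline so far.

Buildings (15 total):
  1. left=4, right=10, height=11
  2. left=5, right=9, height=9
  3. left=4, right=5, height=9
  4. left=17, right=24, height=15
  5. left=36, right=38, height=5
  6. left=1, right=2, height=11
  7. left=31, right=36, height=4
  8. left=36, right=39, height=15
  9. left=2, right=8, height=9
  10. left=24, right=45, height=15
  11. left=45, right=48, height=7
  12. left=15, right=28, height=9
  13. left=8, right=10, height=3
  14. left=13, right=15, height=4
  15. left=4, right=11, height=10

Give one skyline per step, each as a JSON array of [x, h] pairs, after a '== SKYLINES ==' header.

== SKYLINES ==
[[4,11],[10,0]]
[[4,11],[10,0]]
[[4,11],[10,0]]
[[4,11],[10,0],[17,15],[24,0]]
[[4,11],[10,0],[17,15],[24,0],[36,5],[38,0]]
[[1,11],[2,0],[4,11],[10,0],[17,15],[24,0],[36,5],[38,0]]
[[1,11],[2,0],[4,11],[10,0],[17,15],[24,0],[31,4],[36,5],[38,0]]
[[1,11],[2,0],[4,11],[10,0],[17,15],[24,0],[31,4],[36,15],[39,0]]
[[1,11],[2,9],[4,11],[10,0],[17,15],[24,0],[31,4],[36,15],[39,0]]
[[1,11],[2,9],[4,11],[10,0],[17,15],[45,0]]
[[1,11],[2,9],[4,11],[10,0],[17,15],[45,7],[48,0]]
[[1,11],[2,9],[4,11],[10,0],[15,9],[17,15],[45,7],[48,0]]
[[1,11],[2,9],[4,11],[10,0],[15,9],[17,15],[45,7],[48,0]]
[[1,11],[2,9],[4,11],[10,0],[13,4],[15,9],[17,15],[45,7],[48,0]]
[[1,11],[2,9],[4,11],[10,10],[11,0],[13,4],[15,9],[17,15],[45,7],[48,0]]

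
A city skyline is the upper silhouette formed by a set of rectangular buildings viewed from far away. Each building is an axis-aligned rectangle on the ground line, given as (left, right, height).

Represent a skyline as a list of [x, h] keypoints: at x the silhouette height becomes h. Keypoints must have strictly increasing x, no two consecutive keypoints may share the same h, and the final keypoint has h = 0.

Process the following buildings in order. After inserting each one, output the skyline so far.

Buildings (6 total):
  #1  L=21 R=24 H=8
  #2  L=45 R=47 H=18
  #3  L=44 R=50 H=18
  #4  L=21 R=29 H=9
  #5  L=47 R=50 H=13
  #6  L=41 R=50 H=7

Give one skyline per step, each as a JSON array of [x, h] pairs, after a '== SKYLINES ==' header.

== SKYLINES ==
[[21,8],[24,0]]
[[21,8],[24,0],[45,18],[47,0]]
[[21,8],[24,0],[44,18],[50,0]]
[[21,9],[29,0],[44,18],[50,0]]
[[21,9],[29,0],[44,18],[50,0]]
[[21,9],[29,0],[41,7],[44,18],[50,0]]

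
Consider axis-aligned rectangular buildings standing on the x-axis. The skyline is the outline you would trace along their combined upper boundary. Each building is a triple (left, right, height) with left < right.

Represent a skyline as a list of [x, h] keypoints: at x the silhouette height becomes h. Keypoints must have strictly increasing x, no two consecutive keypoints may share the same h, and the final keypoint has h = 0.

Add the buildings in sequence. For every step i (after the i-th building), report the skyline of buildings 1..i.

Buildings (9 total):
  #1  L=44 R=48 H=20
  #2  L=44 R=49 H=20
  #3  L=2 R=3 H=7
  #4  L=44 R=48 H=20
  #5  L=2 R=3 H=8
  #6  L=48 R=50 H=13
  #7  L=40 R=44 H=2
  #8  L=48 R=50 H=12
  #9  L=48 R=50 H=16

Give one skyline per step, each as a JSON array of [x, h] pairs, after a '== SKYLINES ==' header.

== SKYLINES ==
[[44,20],[48,0]]
[[44,20],[49,0]]
[[2,7],[3,0],[44,20],[49,0]]
[[2,7],[3,0],[44,20],[49,0]]
[[2,8],[3,0],[44,20],[49,0]]
[[2,8],[3,0],[44,20],[49,13],[50,0]]
[[2,8],[3,0],[40,2],[44,20],[49,13],[50,0]]
[[2,8],[3,0],[40,2],[44,20],[49,13],[50,0]]
[[2,8],[3,0],[40,2],[44,20],[49,16],[50,0]]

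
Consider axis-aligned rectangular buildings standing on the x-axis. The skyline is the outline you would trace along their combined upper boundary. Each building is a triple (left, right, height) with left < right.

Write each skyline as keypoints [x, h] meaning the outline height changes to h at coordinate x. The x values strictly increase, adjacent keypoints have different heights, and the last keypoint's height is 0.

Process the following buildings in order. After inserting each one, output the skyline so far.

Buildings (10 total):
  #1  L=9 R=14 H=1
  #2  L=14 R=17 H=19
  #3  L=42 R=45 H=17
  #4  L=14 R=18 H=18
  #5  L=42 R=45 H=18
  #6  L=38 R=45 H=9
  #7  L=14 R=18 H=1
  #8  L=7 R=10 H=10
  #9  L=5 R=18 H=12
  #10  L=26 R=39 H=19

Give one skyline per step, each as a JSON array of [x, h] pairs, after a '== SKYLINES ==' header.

== SKYLINES ==
[[9,1],[14,0]]
[[9,1],[14,19],[17,0]]
[[9,1],[14,19],[17,0],[42,17],[45,0]]
[[9,1],[14,19],[17,18],[18,0],[42,17],[45,0]]
[[9,1],[14,19],[17,18],[18,0],[42,18],[45,0]]
[[9,1],[14,19],[17,18],[18,0],[38,9],[42,18],[45,0]]
[[9,1],[14,19],[17,18],[18,0],[38,9],[42,18],[45,0]]
[[7,10],[10,1],[14,19],[17,18],[18,0],[38,9],[42,18],[45,0]]
[[5,12],[14,19],[17,18],[18,0],[38,9],[42,18],[45,0]]
[[5,12],[14,19],[17,18],[18,0],[26,19],[39,9],[42,18],[45,0]]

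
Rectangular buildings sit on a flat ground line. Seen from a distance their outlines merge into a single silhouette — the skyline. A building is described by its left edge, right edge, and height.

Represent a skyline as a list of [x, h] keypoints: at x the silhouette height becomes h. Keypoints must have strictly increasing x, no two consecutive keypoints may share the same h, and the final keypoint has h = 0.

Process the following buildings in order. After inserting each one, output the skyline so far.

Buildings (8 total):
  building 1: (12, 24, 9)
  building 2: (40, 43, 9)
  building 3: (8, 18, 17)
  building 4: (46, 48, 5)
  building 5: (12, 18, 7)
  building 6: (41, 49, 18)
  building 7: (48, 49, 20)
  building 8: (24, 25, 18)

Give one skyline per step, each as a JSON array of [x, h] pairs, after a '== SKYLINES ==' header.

== SKYLINES ==
[[12,9],[24,0]]
[[12,9],[24,0],[40,9],[43,0]]
[[8,17],[18,9],[24,0],[40,9],[43,0]]
[[8,17],[18,9],[24,0],[40,9],[43,0],[46,5],[48,0]]
[[8,17],[18,9],[24,0],[40,9],[43,0],[46,5],[48,0]]
[[8,17],[18,9],[24,0],[40,9],[41,18],[49,0]]
[[8,17],[18,9],[24,0],[40,9],[41,18],[48,20],[49,0]]
[[8,17],[18,9],[24,18],[25,0],[40,9],[41,18],[48,20],[49,0]]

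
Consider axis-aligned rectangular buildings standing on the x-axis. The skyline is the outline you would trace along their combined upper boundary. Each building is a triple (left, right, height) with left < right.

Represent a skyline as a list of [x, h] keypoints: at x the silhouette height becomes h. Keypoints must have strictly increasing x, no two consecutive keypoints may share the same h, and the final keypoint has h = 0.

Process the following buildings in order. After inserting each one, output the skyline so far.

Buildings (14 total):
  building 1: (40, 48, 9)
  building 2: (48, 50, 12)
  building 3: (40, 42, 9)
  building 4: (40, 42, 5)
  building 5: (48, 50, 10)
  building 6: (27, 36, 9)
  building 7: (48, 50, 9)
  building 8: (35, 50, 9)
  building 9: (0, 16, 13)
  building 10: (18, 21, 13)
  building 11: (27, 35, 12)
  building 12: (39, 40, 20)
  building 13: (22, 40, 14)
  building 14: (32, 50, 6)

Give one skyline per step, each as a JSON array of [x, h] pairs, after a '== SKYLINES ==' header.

== SKYLINES ==
[[40,9],[48,0]]
[[40,9],[48,12],[50,0]]
[[40,9],[48,12],[50,0]]
[[40,9],[48,12],[50,0]]
[[40,9],[48,12],[50,0]]
[[27,9],[36,0],[40,9],[48,12],[50,0]]
[[27,9],[36,0],[40,9],[48,12],[50,0]]
[[27,9],[48,12],[50,0]]
[[0,13],[16,0],[27,9],[48,12],[50,0]]
[[0,13],[16,0],[18,13],[21,0],[27,9],[48,12],[50,0]]
[[0,13],[16,0],[18,13],[21,0],[27,12],[35,9],[48,12],[50,0]]
[[0,13],[16,0],[18,13],[21,0],[27,12],[35,9],[39,20],[40,9],[48,12],[50,0]]
[[0,13],[16,0],[18,13],[21,0],[22,14],[39,20],[40,9],[48,12],[50,0]]
[[0,13],[16,0],[18,13],[21,0],[22,14],[39,20],[40,9],[48,12],[50,0]]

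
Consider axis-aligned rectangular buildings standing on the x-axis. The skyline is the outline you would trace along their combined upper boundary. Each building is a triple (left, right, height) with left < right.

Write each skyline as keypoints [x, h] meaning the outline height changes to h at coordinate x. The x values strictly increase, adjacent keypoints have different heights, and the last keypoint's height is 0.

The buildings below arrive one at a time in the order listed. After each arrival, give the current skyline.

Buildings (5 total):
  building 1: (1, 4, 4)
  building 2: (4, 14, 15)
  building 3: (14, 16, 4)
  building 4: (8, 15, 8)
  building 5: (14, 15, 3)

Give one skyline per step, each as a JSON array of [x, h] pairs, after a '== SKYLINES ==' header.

== SKYLINES ==
[[1,4],[4,0]]
[[1,4],[4,15],[14,0]]
[[1,4],[4,15],[14,4],[16,0]]
[[1,4],[4,15],[14,8],[15,4],[16,0]]
[[1,4],[4,15],[14,8],[15,4],[16,0]]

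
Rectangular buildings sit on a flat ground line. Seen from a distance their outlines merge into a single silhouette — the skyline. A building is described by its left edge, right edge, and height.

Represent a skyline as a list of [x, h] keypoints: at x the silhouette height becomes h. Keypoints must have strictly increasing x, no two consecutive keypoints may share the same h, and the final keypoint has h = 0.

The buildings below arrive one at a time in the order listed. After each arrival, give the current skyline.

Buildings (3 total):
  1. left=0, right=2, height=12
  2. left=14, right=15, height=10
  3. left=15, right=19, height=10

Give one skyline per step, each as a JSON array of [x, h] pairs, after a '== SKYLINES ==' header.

== SKYLINES ==
[[0,12],[2,0]]
[[0,12],[2,0],[14,10],[15,0]]
[[0,12],[2,0],[14,10],[19,0]]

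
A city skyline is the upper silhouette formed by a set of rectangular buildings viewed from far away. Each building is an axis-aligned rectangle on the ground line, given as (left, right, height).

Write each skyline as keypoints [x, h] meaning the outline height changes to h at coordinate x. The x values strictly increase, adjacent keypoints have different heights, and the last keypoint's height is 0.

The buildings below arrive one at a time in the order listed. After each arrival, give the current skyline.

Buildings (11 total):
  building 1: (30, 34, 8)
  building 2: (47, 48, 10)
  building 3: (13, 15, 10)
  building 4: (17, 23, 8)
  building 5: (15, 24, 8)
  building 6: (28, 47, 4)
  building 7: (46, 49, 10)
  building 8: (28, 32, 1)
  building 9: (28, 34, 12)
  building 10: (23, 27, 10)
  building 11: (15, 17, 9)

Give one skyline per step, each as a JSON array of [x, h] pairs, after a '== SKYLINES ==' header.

== SKYLINES ==
[[30,8],[34,0]]
[[30,8],[34,0],[47,10],[48,0]]
[[13,10],[15,0],[30,8],[34,0],[47,10],[48,0]]
[[13,10],[15,0],[17,8],[23,0],[30,8],[34,0],[47,10],[48,0]]
[[13,10],[15,8],[24,0],[30,8],[34,0],[47,10],[48,0]]
[[13,10],[15,8],[24,0],[28,4],[30,8],[34,4],[47,10],[48,0]]
[[13,10],[15,8],[24,0],[28,4],[30,8],[34,4],[46,10],[49,0]]
[[13,10],[15,8],[24,0],[28,4],[30,8],[34,4],[46,10],[49,0]]
[[13,10],[15,8],[24,0],[28,12],[34,4],[46,10],[49,0]]
[[13,10],[15,8],[23,10],[27,0],[28,12],[34,4],[46,10],[49,0]]
[[13,10],[15,9],[17,8],[23,10],[27,0],[28,12],[34,4],[46,10],[49,0]]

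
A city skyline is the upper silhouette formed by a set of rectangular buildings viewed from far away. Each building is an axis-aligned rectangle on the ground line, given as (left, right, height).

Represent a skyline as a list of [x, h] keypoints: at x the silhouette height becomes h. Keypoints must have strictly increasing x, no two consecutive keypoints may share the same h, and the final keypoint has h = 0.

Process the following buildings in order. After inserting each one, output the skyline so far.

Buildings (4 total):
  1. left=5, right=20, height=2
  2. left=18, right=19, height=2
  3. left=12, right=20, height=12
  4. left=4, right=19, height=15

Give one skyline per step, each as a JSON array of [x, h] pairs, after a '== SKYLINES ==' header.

== SKYLINES ==
[[5,2],[20,0]]
[[5,2],[20,0]]
[[5,2],[12,12],[20,0]]
[[4,15],[19,12],[20,0]]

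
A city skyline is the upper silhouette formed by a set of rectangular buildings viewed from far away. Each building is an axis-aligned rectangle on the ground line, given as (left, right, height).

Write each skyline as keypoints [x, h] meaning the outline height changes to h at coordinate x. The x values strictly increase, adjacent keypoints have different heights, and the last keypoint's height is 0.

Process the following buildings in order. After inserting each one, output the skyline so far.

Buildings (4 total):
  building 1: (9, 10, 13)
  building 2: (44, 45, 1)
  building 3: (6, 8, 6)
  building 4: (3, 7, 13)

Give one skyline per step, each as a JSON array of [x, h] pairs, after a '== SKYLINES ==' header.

== SKYLINES ==
[[9,13],[10,0]]
[[9,13],[10,0],[44,1],[45,0]]
[[6,6],[8,0],[9,13],[10,0],[44,1],[45,0]]
[[3,13],[7,6],[8,0],[9,13],[10,0],[44,1],[45,0]]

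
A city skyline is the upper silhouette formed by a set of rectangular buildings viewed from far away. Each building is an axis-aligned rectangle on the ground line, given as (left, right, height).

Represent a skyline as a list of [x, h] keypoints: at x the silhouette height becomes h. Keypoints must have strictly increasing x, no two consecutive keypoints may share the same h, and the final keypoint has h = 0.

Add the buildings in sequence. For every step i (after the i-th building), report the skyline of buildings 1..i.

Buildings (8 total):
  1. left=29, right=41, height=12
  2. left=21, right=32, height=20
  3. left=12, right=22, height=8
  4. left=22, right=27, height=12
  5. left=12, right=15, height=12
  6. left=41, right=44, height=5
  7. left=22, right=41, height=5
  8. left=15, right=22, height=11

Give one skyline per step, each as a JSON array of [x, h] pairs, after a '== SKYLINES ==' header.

== SKYLINES ==
[[29,12],[41,0]]
[[21,20],[32,12],[41,0]]
[[12,8],[21,20],[32,12],[41,0]]
[[12,8],[21,20],[32,12],[41,0]]
[[12,12],[15,8],[21,20],[32,12],[41,0]]
[[12,12],[15,8],[21,20],[32,12],[41,5],[44,0]]
[[12,12],[15,8],[21,20],[32,12],[41,5],[44,0]]
[[12,12],[15,11],[21,20],[32,12],[41,5],[44,0]]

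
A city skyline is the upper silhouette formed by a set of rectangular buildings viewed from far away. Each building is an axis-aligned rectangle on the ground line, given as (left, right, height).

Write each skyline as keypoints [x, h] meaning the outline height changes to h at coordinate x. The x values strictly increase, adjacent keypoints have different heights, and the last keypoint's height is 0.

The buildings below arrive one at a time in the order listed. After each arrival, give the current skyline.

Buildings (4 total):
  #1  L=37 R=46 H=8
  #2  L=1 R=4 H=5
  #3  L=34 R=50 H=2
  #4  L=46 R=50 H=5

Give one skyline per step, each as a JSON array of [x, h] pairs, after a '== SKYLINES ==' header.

== SKYLINES ==
[[37,8],[46,0]]
[[1,5],[4,0],[37,8],[46,0]]
[[1,5],[4,0],[34,2],[37,8],[46,2],[50,0]]
[[1,5],[4,0],[34,2],[37,8],[46,5],[50,0]]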